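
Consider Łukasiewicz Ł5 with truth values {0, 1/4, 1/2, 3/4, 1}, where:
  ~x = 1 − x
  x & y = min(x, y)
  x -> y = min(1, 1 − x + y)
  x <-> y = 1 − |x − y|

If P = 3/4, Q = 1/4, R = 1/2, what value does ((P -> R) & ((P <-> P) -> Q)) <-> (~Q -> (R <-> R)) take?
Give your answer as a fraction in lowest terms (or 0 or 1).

P -> R = 3/4 -> 1/2 = 3/4
P <-> P = 3/4 <-> 3/4 = 1
(P <-> P) -> Q = 1 -> 1/4 = 1/4
(P -> R) & ((P <-> P) -> Q) = 3/4 & 1/4 = 1/4
~Q = ~1/4 = 3/4
R <-> R = 1/2 <-> 1/2 = 1
~Q -> (R <-> R) = 3/4 -> 1 = 1
((P -> R) & ((P <-> P) -> Q)) <-> (~Q -> (R <-> R)) = 1/4 <-> 1 = 1/4

1/4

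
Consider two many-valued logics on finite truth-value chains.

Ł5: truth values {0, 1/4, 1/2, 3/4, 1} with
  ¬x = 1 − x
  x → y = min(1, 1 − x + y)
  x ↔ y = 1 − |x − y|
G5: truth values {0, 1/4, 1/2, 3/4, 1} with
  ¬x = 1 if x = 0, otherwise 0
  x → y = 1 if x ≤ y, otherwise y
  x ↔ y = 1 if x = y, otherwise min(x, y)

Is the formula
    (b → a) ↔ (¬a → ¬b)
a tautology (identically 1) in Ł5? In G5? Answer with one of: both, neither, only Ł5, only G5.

In Ł5: every assignment gives 1 — tautology.
In G5: at a = 1/4, b = 1/2 the value is 1/4 — not a tautology.

only Ł5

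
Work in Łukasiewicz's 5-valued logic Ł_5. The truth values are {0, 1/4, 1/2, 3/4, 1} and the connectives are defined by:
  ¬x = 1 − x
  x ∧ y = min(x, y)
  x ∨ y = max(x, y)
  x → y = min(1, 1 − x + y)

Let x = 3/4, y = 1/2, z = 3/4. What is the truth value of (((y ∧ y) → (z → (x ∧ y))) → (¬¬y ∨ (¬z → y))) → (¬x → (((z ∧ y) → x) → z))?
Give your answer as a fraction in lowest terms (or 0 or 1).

y ∧ y = 1/2 ∧ 1/2 = 1/2
x ∧ y = 3/4 ∧ 1/2 = 1/2
z → (x ∧ y) = 3/4 → 1/2 = 3/4
(y ∧ y) → (z → (x ∧ y)) = 1/2 → 3/4 = 1
¬y = ¬1/2 = 1/2
¬¬y = ¬1/2 = 1/2
¬z = ¬3/4 = 1/4
¬z → y = 1/4 → 1/2 = 1
¬¬y ∨ (¬z → y) = 1/2 ∨ 1 = 1
((y ∧ y) → (z → (x ∧ y))) → (¬¬y ∨ (¬z → y)) = 1 → 1 = 1
¬x = ¬3/4 = 1/4
z ∧ y = 3/4 ∧ 1/2 = 1/2
(z ∧ y) → x = 1/2 → 3/4 = 1
((z ∧ y) → x) → z = 1 → 3/4 = 3/4
¬x → (((z ∧ y) → x) → z) = 1/4 → 3/4 = 1
(((y ∧ y) → (z → (x ∧ y))) → (¬¬y ∨ (¬z → y))) → (¬x → (((z ∧ y) → x) → z)) = 1 → 1 = 1

1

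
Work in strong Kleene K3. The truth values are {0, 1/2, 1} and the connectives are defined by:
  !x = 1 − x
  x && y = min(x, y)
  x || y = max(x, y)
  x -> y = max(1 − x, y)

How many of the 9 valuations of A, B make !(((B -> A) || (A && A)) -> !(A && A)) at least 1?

A = 0, B = 0 ↦ 0  <
A = 0, B = 1/2 ↦ 0  <
A = 0, B = 1 ↦ 0  <
A = 1/2, B = 0 ↦ 1/2  <
A = 1/2, B = 1/2 ↦ 1/2  <
A = 1/2, B = 1 ↦ 1/2  <
A = 1, B = 0 ↦ 1  ≥
A = 1, B = 1/2 ↦ 1  ≥
A = 1, B = 1 ↦ 1  ≥
So 3 of the 9 assignments meet the threshold.

3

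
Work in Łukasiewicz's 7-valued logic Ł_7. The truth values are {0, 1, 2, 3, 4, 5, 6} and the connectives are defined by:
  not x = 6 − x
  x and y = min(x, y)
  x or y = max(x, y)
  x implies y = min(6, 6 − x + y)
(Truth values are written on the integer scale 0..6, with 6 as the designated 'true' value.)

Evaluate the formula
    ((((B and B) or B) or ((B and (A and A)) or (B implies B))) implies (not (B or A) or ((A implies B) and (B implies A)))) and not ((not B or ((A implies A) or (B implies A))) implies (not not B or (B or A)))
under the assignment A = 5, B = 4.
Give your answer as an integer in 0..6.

1

B and B = 4 and 4 = 4
(B and B) or B = 4 or 4 = 4
A and A = 5 and 5 = 5
B and (A and A) = 4 and 5 = 4
B implies B = 4 implies 4 = 6
(B and (A and A)) or (B implies B) = 4 or 6 = 6
((B and B) or B) or ((B and (A and A)) or (B implies B)) = 4 or 6 = 6
B or A = 4 or 5 = 5
not (B or A) = not 5 = 1
A implies B = 5 implies 4 = 5
B implies A = 4 implies 5 = 6
(A implies B) and (B implies A) = 5 and 6 = 5
not (B or A) or ((A implies B) and (B implies A)) = 1 or 5 = 5
(((B and B) or B) or ((B and (A and A)) or (B implies B))) implies (not (B or A) or ((A implies B) and (B implies A))) = 6 implies 5 = 5
not B = not 4 = 2
A implies A = 5 implies 5 = 6
B implies A = 4 implies 5 = 6
(A implies A) or (B implies A) = 6 or 6 = 6
not B or ((A implies A) or (B implies A)) = 2 or 6 = 6
not B = not 4 = 2
not not B = not 2 = 4
B or A = 4 or 5 = 5
not not B or (B or A) = 4 or 5 = 5
(not B or ((A implies A) or (B implies A))) implies (not not B or (B or A)) = 6 implies 5 = 5
not ((not B or ((A implies A) or (B implies A))) implies (not not B or (B or A))) = not 5 = 1
((((B and B) or B) or ((B and (A and A)) or (B implies B))) implies (not (B or A) or ((A implies B) and (B implies A)))) and not ((not B or ((A implies A) or (B implies A))) implies (not not B or (B or A))) = 5 and 1 = 1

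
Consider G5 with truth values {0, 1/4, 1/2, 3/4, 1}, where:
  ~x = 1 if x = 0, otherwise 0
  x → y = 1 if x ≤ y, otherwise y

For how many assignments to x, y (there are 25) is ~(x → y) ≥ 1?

4

value 1: 4 assignments (counts)
value 0: 21 assignments
So 4 of the 25 assignments meet the threshold.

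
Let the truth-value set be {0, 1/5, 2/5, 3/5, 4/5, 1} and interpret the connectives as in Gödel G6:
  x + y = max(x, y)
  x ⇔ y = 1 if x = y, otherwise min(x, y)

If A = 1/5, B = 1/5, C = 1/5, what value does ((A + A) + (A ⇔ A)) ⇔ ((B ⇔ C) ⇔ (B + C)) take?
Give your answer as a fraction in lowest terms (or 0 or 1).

1/5

A + A = 1/5 + 1/5 = 1/5
A ⇔ A = 1/5 ⇔ 1/5 = 1
(A + A) + (A ⇔ A) = 1/5 + 1 = 1
B ⇔ C = 1/5 ⇔ 1/5 = 1
B + C = 1/5 + 1/5 = 1/5
(B ⇔ C) ⇔ (B + C) = 1 ⇔ 1/5 = 1/5
((A + A) + (A ⇔ A)) ⇔ ((B ⇔ C) ⇔ (B + C)) = 1 ⇔ 1/5 = 1/5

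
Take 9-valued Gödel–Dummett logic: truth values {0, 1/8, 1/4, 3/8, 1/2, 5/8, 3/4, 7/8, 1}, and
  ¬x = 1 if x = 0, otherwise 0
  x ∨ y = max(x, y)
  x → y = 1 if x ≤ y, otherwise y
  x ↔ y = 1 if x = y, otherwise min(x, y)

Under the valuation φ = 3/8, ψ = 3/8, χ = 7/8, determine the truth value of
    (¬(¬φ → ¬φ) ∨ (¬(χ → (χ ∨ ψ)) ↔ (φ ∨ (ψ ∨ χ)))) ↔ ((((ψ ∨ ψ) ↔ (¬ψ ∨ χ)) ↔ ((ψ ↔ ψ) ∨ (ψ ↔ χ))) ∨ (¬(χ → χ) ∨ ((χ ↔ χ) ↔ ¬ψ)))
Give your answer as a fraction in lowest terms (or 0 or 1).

0

¬φ = ¬3/8 = 0
¬φ = ¬3/8 = 0
¬φ → ¬φ = 0 → 0 = 1
¬(¬φ → ¬φ) = ¬1 = 0
χ ∨ ψ = 7/8 ∨ 3/8 = 7/8
χ → (χ ∨ ψ) = 7/8 → 7/8 = 1
¬(χ → (χ ∨ ψ)) = ¬1 = 0
ψ ∨ χ = 3/8 ∨ 7/8 = 7/8
φ ∨ (ψ ∨ χ) = 3/8 ∨ 7/8 = 7/8
¬(χ → (χ ∨ ψ)) ↔ (φ ∨ (ψ ∨ χ)) = 0 ↔ 7/8 = 0
¬(¬φ → ¬φ) ∨ (¬(χ → (χ ∨ ψ)) ↔ (φ ∨ (ψ ∨ χ))) = 0 ∨ 0 = 0
ψ ∨ ψ = 3/8 ∨ 3/8 = 3/8
¬ψ = ¬3/8 = 0
¬ψ ∨ χ = 0 ∨ 7/8 = 7/8
(ψ ∨ ψ) ↔ (¬ψ ∨ χ) = 3/8 ↔ 7/8 = 3/8
ψ ↔ ψ = 3/8 ↔ 3/8 = 1
ψ ↔ χ = 3/8 ↔ 7/8 = 3/8
(ψ ↔ ψ) ∨ (ψ ↔ χ) = 1 ∨ 3/8 = 1
((ψ ∨ ψ) ↔ (¬ψ ∨ χ)) ↔ ((ψ ↔ ψ) ∨ (ψ ↔ χ)) = 3/8 ↔ 1 = 3/8
χ → χ = 7/8 → 7/8 = 1
¬(χ → χ) = ¬1 = 0
χ ↔ χ = 7/8 ↔ 7/8 = 1
¬ψ = ¬3/8 = 0
(χ ↔ χ) ↔ ¬ψ = 1 ↔ 0 = 0
¬(χ → χ) ∨ ((χ ↔ χ) ↔ ¬ψ) = 0 ∨ 0 = 0
(((ψ ∨ ψ) ↔ (¬ψ ∨ χ)) ↔ ((ψ ↔ ψ) ∨ (ψ ↔ χ))) ∨ (¬(χ → χ) ∨ ((χ ↔ χ) ↔ ¬ψ)) = 3/8 ∨ 0 = 3/8
(¬(¬φ → ¬φ) ∨ (¬(χ → (χ ∨ ψ)) ↔ (φ ∨ (ψ ∨ χ)))) ↔ ((((ψ ∨ ψ) ↔ (¬ψ ∨ χ)) ↔ ((ψ ↔ ψ) ∨ (ψ ↔ χ))) ∨ (¬(χ → χ) ∨ ((χ ↔ χ) ↔ ¬ψ))) = 0 ↔ 3/8 = 0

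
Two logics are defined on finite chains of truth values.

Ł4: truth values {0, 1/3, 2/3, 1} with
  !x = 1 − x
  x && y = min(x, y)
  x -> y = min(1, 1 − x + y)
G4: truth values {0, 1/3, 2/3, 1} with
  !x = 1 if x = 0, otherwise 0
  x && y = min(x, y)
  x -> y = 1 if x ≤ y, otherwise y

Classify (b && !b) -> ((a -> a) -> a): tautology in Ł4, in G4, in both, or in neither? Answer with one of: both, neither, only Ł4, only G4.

In Ł4: at a = 0, b = 1/3 the value is 2/3 — not a tautology.
In G4: every assignment gives 1 — tautology.

only G4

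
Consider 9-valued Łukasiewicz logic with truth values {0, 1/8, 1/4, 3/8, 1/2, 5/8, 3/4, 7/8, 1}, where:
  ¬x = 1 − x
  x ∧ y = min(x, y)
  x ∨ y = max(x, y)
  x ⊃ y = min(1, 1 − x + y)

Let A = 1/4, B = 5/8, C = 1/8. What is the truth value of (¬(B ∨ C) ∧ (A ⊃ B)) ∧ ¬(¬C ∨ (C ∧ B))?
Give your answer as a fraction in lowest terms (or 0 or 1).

B ∨ C = 5/8 ∨ 1/8 = 5/8
¬(B ∨ C) = ¬5/8 = 3/8
A ⊃ B = 1/4 ⊃ 5/8 = 1
¬(B ∨ C) ∧ (A ⊃ B) = 3/8 ∧ 1 = 3/8
¬C = ¬1/8 = 7/8
C ∧ B = 1/8 ∧ 5/8 = 1/8
¬C ∨ (C ∧ B) = 7/8 ∨ 1/8 = 7/8
¬(¬C ∨ (C ∧ B)) = ¬7/8 = 1/8
(¬(B ∨ C) ∧ (A ⊃ B)) ∧ ¬(¬C ∨ (C ∧ B)) = 3/8 ∧ 1/8 = 1/8

1/8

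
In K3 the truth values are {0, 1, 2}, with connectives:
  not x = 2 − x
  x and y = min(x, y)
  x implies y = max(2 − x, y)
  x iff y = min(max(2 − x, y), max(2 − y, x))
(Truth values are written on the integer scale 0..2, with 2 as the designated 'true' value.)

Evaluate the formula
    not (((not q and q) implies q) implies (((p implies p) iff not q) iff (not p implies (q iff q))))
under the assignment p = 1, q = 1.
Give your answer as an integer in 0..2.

1

not q = not 1 = 1
not q and q = 1 and 1 = 1
(not q and q) implies q = 1 implies 1 = 1
p implies p = 1 implies 1 = 1
not q = not 1 = 1
(p implies p) iff not q = 1 iff 1 = 1
not p = not 1 = 1
q iff q = 1 iff 1 = 1
not p implies (q iff q) = 1 implies 1 = 1
((p implies p) iff not q) iff (not p implies (q iff q)) = 1 iff 1 = 1
((not q and q) implies q) implies (((p implies p) iff not q) iff (not p implies (q iff q))) = 1 implies 1 = 1
not (((not q and q) implies q) implies (((p implies p) iff not q) iff (not p implies (q iff q)))) = not 1 = 1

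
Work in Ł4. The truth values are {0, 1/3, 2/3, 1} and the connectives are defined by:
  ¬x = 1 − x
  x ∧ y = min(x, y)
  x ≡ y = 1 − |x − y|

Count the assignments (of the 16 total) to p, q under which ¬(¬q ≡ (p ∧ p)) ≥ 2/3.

6

p = 0, q = 0 ↦ 1  ≥
p = 0, q = 1/3 ↦ 2/3  ≥
p = 0, q = 2/3 ↦ 1/3  <
p = 0, q = 1 ↦ 0  <
p = 1/3, q = 0 ↦ 2/3  ≥
p = 1/3, q = 1/3 ↦ 1/3  <
p = 1/3, q = 2/3 ↦ 0  <
p = 1/3, q = 1 ↦ 1/3  <
p = 2/3, q = 0 ↦ 1/3  <
p = 2/3, q = 1/3 ↦ 0  <
p = 2/3, q = 2/3 ↦ 1/3  <
p = 2/3, q = 1 ↦ 2/3  ≥
p = 1, q = 0 ↦ 0  <
p = 1, q = 1/3 ↦ 1/3  <
p = 1, q = 2/3 ↦ 2/3  ≥
p = 1, q = 1 ↦ 1  ≥
So 6 of the 16 assignments meet the threshold.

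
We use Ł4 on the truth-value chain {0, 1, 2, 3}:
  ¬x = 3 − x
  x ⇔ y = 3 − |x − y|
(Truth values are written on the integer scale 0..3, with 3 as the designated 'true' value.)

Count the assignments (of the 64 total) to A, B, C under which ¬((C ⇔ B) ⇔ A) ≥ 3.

value 3: 6 assignments (counts)
value 2: 16 assignments
value 1: 26 assignments
value 0: 16 assignments
So 6 of the 64 assignments meet the threshold.

6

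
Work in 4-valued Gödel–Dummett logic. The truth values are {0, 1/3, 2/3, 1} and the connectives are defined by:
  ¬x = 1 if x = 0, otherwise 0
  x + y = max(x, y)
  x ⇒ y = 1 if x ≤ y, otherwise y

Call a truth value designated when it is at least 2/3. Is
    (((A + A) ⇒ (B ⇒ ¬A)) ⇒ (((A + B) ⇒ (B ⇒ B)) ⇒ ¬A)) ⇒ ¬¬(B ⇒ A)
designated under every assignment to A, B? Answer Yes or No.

No

Counterexample: take A = 0, B = 1/3.
A + A = 0 + 0 = 0
¬A = ¬0 = 1
B ⇒ ¬A = 1/3 ⇒ 1 = 1
(A + A) ⇒ (B ⇒ ¬A) = 0 ⇒ 1 = 1
A + B = 0 + 1/3 = 1/3
B ⇒ B = 1/3 ⇒ 1/3 = 1
(A + B) ⇒ (B ⇒ B) = 1/3 ⇒ 1 = 1
¬A = ¬0 = 1
((A + B) ⇒ (B ⇒ B)) ⇒ ¬A = 1 ⇒ 1 = 1
((A + A) ⇒ (B ⇒ ¬A)) ⇒ (((A + B) ⇒ (B ⇒ B)) ⇒ ¬A) = 1 ⇒ 1 = 1
B ⇒ A = 1/3 ⇒ 0 = 0
¬(B ⇒ A) = ¬0 = 1
¬¬(B ⇒ A) = ¬1 = 0
(((A + A) ⇒ (B ⇒ ¬A)) ⇒ (((A + B) ⇒ (B ⇒ B)) ⇒ ¬A)) ⇒ ¬¬(B ⇒ A) = 1 ⇒ 0 = 0
This gives 0, which is below 2/3.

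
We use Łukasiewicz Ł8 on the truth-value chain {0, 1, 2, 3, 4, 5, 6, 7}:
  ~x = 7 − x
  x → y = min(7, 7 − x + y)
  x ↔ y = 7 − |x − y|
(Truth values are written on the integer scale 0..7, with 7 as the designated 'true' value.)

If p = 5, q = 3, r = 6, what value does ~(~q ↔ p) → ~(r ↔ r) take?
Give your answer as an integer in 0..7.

~q = ~3 = 4
~q ↔ p = 4 ↔ 5 = 6
~(~q ↔ p) = ~6 = 1
r ↔ r = 6 ↔ 6 = 7
~(r ↔ r) = ~7 = 0
~(~q ↔ p) → ~(r ↔ r) = 1 → 0 = 6

6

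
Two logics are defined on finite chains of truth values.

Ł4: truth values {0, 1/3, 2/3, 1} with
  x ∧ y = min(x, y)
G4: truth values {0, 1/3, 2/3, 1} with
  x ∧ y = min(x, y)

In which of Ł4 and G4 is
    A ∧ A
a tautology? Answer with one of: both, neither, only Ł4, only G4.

In Ł4: at A = 0 the value is 0 — not a tautology.
In G4: at A = 0 the value is 0 — not a tautology.

neither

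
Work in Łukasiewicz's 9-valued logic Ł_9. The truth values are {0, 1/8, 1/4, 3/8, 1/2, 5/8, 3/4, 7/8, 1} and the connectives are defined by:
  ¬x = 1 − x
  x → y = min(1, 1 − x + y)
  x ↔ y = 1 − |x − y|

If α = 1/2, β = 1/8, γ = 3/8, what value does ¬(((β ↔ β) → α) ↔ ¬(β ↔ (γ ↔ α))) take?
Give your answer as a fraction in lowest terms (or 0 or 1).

β ↔ β = 1/8 ↔ 1/8 = 1
(β ↔ β) → α = 1 → 1/2 = 1/2
γ ↔ α = 3/8 ↔ 1/2 = 7/8
β ↔ (γ ↔ α) = 1/8 ↔ 7/8 = 1/4
¬(β ↔ (γ ↔ α)) = ¬1/4 = 3/4
((β ↔ β) → α) ↔ ¬(β ↔ (γ ↔ α)) = 1/2 ↔ 3/4 = 3/4
¬(((β ↔ β) → α) ↔ ¬(β ↔ (γ ↔ α))) = ¬3/4 = 1/4

1/4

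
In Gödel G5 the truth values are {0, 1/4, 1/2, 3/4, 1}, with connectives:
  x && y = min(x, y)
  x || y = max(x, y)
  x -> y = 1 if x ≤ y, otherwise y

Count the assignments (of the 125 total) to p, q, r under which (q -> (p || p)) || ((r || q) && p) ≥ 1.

75

value 1: 75 assignments (counts)
value 3/4: 5 assignments
value 1/2: 10 assignments
value 1/4: 15 assignments
value 0: 20 assignments
So 75 of the 125 assignments meet the threshold.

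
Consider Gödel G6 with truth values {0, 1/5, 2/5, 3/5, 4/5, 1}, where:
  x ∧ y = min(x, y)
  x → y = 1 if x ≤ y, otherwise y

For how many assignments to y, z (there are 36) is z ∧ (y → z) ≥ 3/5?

value 1: 6 assignments (counts)
value 4/5: 6 assignments (counts)
value 3/5: 6 assignments (counts)
value 2/5: 6 assignments
value 1/5: 6 assignments
value 0: 6 assignments
So 18 of the 36 assignments meet the threshold.

18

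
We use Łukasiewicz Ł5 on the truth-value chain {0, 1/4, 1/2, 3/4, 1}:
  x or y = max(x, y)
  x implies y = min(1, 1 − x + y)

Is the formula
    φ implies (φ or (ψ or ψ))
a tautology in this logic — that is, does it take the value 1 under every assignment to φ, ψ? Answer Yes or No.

At φ = 0, ψ = 1/2, for instance:
ψ or ψ = 1/2 or 1/2 = 1/2
φ or (ψ or ψ) = 0 or 1/2 = 1/2
φ implies (φ or (ψ or ψ)) = 0 implies 1/2 = 1
and checking the remaining 24 assignments likewise gives ≥ 1 in every case.

Yes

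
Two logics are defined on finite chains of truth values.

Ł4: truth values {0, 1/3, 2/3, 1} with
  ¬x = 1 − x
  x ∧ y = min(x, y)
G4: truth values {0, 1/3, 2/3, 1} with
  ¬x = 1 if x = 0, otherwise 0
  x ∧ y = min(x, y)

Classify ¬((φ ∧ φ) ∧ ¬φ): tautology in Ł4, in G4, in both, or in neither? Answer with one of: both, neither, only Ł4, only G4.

only G4

In Ł4: at φ = 1/3 the value is 2/3 — not a tautology.
In G4: every assignment gives 1 — tautology.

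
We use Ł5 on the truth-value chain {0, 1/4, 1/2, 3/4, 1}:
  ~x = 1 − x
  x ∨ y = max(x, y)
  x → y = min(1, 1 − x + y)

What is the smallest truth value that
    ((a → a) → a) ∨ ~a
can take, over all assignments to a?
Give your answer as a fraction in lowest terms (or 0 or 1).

1/2

Take a = 1/2:
a → a = 1/2 → 1/2 = 1
(a → a) → a = 1 → 1/2 = 1/2
~a = ~1/2 = 1/2
((a → a) → a) ∨ ~a = 1/2 ∨ 1/2 = 1/2
No assignment yields a value below 1/2, so this is the minimum.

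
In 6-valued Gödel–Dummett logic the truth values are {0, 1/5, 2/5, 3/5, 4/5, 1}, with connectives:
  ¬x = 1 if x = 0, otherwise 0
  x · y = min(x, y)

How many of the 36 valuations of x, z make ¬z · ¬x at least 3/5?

1

value 1: 1 assignment (counts)
value 0: 35 assignments
So 1 of the 36 assignments meets the threshold.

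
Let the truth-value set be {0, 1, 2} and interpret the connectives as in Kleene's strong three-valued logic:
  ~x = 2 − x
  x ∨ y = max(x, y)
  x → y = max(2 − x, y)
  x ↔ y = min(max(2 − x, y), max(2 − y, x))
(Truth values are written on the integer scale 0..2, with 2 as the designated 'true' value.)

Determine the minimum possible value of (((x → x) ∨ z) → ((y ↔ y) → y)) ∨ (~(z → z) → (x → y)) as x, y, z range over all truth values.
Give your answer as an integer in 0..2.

1

Take x = 1, y = 0, z = 1:
x → x = 1 → 1 = 1
(x → x) ∨ z = 1 ∨ 1 = 1
y ↔ y = 0 ↔ 0 = 2
(y ↔ y) → y = 2 → 0 = 0
((x → x) ∨ z) → ((y ↔ y) → y) = 1 → 0 = 1
z → z = 1 → 1 = 1
~(z → z) = ~1 = 1
x → y = 1 → 0 = 1
~(z → z) → (x → y) = 1 → 1 = 1
(((x → x) ∨ z) → ((y ↔ y) → y)) ∨ (~(z → z) → (x → y)) = 1 ∨ 1 = 1
No assignment yields a value below 1, so this is the minimum.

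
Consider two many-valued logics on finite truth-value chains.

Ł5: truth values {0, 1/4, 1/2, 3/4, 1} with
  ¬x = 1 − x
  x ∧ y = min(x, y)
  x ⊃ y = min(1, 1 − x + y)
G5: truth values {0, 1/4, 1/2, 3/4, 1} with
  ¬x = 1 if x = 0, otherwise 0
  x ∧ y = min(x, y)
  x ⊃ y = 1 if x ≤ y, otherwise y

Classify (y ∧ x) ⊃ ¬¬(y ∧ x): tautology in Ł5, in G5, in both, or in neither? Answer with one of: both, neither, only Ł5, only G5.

both

In Ł5: every assignment gives 1 — tautology.
In G5: every assignment gives 1 — tautology.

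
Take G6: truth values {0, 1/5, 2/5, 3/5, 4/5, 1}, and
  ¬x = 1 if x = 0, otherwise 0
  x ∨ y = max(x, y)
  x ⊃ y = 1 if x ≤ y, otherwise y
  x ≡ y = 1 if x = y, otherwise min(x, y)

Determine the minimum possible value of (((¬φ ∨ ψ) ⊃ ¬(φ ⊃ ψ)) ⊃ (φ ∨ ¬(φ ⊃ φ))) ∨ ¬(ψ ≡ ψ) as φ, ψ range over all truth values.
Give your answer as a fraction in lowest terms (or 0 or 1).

Take φ = 1/5, ψ = 0:
¬φ = ¬1/5 = 0
¬φ ∨ ψ = 0 ∨ 0 = 0
φ ⊃ ψ = 1/5 ⊃ 0 = 0
¬(φ ⊃ ψ) = ¬0 = 1
(¬φ ∨ ψ) ⊃ ¬(φ ⊃ ψ) = 0 ⊃ 1 = 1
φ ⊃ φ = 1/5 ⊃ 1/5 = 1
¬(φ ⊃ φ) = ¬1 = 0
φ ∨ ¬(φ ⊃ φ) = 1/5 ∨ 0 = 1/5
((¬φ ∨ ψ) ⊃ ¬(φ ⊃ ψ)) ⊃ (φ ∨ ¬(φ ⊃ φ)) = 1 ⊃ 1/5 = 1/5
ψ ≡ ψ = 0 ≡ 0 = 1
¬(ψ ≡ ψ) = ¬1 = 0
(((¬φ ∨ ψ) ⊃ ¬(φ ⊃ ψ)) ⊃ (φ ∨ ¬(φ ⊃ φ))) ∨ ¬(ψ ≡ ψ) = 1/5 ∨ 0 = 1/5
No assignment yields a value below 1/5, so this is the minimum.

1/5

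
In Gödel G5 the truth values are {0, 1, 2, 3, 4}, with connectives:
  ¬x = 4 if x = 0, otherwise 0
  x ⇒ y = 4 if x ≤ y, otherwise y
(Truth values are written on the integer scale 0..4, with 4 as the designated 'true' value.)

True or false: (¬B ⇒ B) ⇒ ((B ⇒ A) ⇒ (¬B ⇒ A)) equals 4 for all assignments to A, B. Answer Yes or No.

At A = 4, B = 1, for instance:
¬B = ¬1 = 0
¬B ⇒ B = 0 ⇒ 1 = 4
B ⇒ A = 1 ⇒ 4 = 4
¬B ⇒ A = 0 ⇒ 4 = 4
(B ⇒ A) ⇒ (¬B ⇒ A) = 4 ⇒ 4 = 4
(¬B ⇒ B) ⇒ ((B ⇒ A) ⇒ (¬B ⇒ A)) = 4 ⇒ 4 = 4
and checking the remaining 24 assignments likewise gives ≥ 4 in every case.

Yes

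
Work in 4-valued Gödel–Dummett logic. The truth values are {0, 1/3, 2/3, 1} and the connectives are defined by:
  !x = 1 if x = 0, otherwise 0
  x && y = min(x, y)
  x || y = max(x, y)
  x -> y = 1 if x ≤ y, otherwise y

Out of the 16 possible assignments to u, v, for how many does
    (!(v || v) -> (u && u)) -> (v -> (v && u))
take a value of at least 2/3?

u = 0, v = 0 ↦ 1  ≥
u = 0, v = 1/3 ↦ 0  <
u = 0, v = 2/3 ↦ 0  <
u = 0, v = 1 ↦ 0  <
u = 1/3, v = 0 ↦ 1  ≥
u = 1/3, v = 1/3 ↦ 1  ≥
u = 1/3, v = 2/3 ↦ 1/3  <
u = 1/3, v = 1 ↦ 1/3  <
u = 2/3, v = 0 ↦ 1  ≥
u = 2/3, v = 1/3 ↦ 1  ≥
u = 2/3, v = 2/3 ↦ 1  ≥
u = 2/3, v = 1 ↦ 2/3  ≥
u = 1, v = 0 ↦ 1  ≥
u = 1, v = 1/3 ↦ 1  ≥
u = 1, v = 2/3 ↦ 1  ≥
u = 1, v = 1 ↦ 1  ≥
So 11 of the 16 assignments meet the threshold.

11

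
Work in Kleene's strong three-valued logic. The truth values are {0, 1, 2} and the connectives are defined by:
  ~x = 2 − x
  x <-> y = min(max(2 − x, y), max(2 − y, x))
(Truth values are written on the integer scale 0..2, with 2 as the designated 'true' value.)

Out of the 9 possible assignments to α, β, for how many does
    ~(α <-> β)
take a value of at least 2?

α = 0, β = 0 ↦ 0  <
α = 0, β = 1 ↦ 1  <
α = 0, β = 2 ↦ 2  ≥
α = 1, β = 0 ↦ 1  <
α = 1, β = 1 ↦ 1  <
α = 1, β = 2 ↦ 1  <
α = 2, β = 0 ↦ 2  ≥
α = 2, β = 1 ↦ 1  <
α = 2, β = 2 ↦ 0  <
So 2 of the 9 assignments meet the threshold.

2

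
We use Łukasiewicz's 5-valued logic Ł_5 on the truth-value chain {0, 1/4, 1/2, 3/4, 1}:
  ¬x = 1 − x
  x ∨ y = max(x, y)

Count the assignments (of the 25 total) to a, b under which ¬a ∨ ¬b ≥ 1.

value 1: 9 assignments (counts)
value 3/4: 7 assignments
value 1/2: 5 assignments
value 1/4: 3 assignments
value 0: 1 assignment
So 9 of the 25 assignments meet the threshold.

9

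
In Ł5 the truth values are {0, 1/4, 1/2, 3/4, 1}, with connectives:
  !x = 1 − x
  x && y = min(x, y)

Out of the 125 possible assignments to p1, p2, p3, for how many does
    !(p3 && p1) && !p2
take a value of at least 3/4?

32

value 1: 9 assignments (counts)
value 3/4: 23 assignments (counts)
value 1/2: 31 assignments
value 1/4: 33 assignments
value 0: 29 assignments
So 32 of the 125 assignments meet the threshold.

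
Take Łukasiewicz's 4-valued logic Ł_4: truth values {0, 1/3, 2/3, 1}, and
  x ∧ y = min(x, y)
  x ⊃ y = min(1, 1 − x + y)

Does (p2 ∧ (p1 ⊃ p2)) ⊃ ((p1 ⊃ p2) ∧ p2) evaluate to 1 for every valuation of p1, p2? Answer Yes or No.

p1 = 0, p2 = 0 ↦ 1
p1 = 0, p2 = 1/3 ↦ 1
p1 = 0, p2 = 2/3 ↦ 1
p1 = 0, p2 = 1 ↦ 1
p1 = 1/3, p2 = 0 ↦ 1
p1 = 1/3, p2 = 1/3 ↦ 1
p1 = 1/3, p2 = 2/3 ↦ 1
p1 = 1/3, p2 = 1 ↦ 1
p1 = 2/3, p2 = 0 ↦ 1
p1 = 2/3, p2 = 1/3 ↦ 1
p1 = 2/3, p2 = 2/3 ↦ 1
p1 = 2/3, p2 = 1 ↦ 1
p1 = 1, p2 = 0 ↦ 1
p1 = 1, p2 = 1/3 ↦ 1
p1 = 1, p2 = 2/3 ↦ 1
p1 = 1, p2 = 1 ↦ 1
Every assignment gives a value ≥ 1.

Yes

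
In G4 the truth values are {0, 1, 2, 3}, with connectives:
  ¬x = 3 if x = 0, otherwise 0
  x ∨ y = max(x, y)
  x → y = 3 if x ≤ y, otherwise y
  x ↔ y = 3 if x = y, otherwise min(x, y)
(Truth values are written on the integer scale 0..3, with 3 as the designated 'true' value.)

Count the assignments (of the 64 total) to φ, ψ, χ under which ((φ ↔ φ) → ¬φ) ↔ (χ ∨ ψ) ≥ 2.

15

value 3: 10 assignments (counts)
value 2: 5 assignments (counts)
value 1: 3 assignments
value 0: 46 assignments
So 15 of the 64 assignments meet the threshold.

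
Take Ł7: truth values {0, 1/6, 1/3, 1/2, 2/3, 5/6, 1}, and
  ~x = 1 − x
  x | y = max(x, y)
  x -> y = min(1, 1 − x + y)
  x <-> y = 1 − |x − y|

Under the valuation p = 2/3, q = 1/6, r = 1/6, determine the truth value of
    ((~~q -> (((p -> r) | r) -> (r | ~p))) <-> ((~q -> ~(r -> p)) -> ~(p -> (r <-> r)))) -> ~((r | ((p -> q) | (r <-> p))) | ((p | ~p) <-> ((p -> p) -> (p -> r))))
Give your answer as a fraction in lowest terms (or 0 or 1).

1/3

~q = ~1/6 = 5/6
~~q = ~5/6 = 1/6
p -> r = 2/3 -> 1/6 = 1/2
(p -> r) | r = 1/2 | 1/6 = 1/2
~p = ~2/3 = 1/3
r | ~p = 1/6 | 1/3 = 1/3
((p -> r) | r) -> (r | ~p) = 1/2 -> 1/3 = 5/6
~~q -> (((p -> r) | r) -> (r | ~p)) = 1/6 -> 5/6 = 1
~q = ~1/6 = 5/6
r -> p = 1/6 -> 2/3 = 1
~(r -> p) = ~1 = 0
~q -> ~(r -> p) = 5/6 -> 0 = 1/6
r <-> r = 1/6 <-> 1/6 = 1
p -> (r <-> r) = 2/3 -> 1 = 1
~(p -> (r <-> r)) = ~1 = 0
(~q -> ~(r -> p)) -> ~(p -> (r <-> r)) = 1/6 -> 0 = 5/6
(~~q -> (((p -> r) | r) -> (r | ~p))) <-> ((~q -> ~(r -> p)) -> ~(p -> (r <-> r))) = 1 <-> 5/6 = 5/6
p -> q = 2/3 -> 1/6 = 1/2
r <-> p = 1/6 <-> 2/3 = 1/2
(p -> q) | (r <-> p) = 1/2 | 1/2 = 1/2
r | ((p -> q) | (r <-> p)) = 1/6 | 1/2 = 1/2
~p = ~2/3 = 1/3
p | ~p = 2/3 | 1/3 = 2/3
p -> p = 2/3 -> 2/3 = 1
p -> r = 2/3 -> 1/6 = 1/2
(p -> p) -> (p -> r) = 1 -> 1/2 = 1/2
(p | ~p) <-> ((p -> p) -> (p -> r)) = 2/3 <-> 1/2 = 5/6
(r | ((p -> q) | (r <-> p))) | ((p | ~p) <-> ((p -> p) -> (p -> r))) = 1/2 | 5/6 = 5/6
~((r | ((p -> q) | (r <-> p))) | ((p | ~p) <-> ((p -> p) -> (p -> r)))) = ~5/6 = 1/6
((~~q -> (((p -> r) | r) -> (r | ~p))) <-> ((~q -> ~(r -> p)) -> ~(p -> (r <-> r)))) -> ~((r | ((p -> q) | (r <-> p))) | ((p | ~p) <-> ((p -> p) -> (p -> r)))) = 5/6 -> 1/6 = 1/3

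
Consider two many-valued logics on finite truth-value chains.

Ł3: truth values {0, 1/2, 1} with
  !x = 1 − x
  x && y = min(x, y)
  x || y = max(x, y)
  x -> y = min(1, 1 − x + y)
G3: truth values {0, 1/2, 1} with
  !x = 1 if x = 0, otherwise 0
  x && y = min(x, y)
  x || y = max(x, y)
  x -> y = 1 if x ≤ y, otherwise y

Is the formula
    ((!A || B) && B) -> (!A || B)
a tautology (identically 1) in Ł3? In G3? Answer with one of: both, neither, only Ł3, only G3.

In Ł3: every assignment gives 1 — tautology.
In G3: every assignment gives 1 — tautology.

both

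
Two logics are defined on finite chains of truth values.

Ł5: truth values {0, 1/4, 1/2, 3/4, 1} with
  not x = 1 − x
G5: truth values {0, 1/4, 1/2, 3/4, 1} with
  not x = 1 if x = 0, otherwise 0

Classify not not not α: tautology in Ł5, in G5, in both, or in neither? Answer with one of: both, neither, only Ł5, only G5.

In Ł5: at α = 1/4 the value is 3/4 — not a tautology.
In G5: at α = 1/4 the value is 0 — not a tautology.

neither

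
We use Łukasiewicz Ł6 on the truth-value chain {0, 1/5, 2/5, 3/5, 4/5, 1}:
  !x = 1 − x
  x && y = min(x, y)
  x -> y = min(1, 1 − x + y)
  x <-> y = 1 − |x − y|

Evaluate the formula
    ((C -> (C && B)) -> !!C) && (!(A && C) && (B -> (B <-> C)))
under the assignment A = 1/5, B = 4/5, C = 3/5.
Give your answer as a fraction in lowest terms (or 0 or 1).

C && B = 3/5 && 4/5 = 3/5
C -> (C && B) = 3/5 -> 3/5 = 1
!C = !3/5 = 2/5
!!C = !2/5 = 3/5
(C -> (C && B)) -> !!C = 1 -> 3/5 = 3/5
A && C = 1/5 && 3/5 = 1/5
!(A && C) = !1/5 = 4/5
B <-> C = 4/5 <-> 3/5 = 4/5
B -> (B <-> C) = 4/5 -> 4/5 = 1
!(A && C) && (B -> (B <-> C)) = 4/5 && 1 = 4/5
((C -> (C && B)) -> !!C) && (!(A && C) && (B -> (B <-> C))) = 3/5 && 4/5 = 3/5

3/5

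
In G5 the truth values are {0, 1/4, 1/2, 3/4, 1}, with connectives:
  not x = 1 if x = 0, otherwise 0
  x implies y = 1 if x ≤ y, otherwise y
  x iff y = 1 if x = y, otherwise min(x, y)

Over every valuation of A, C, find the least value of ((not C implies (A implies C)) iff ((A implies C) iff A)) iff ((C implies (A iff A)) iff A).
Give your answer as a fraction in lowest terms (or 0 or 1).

Take A = 1/4, C = 0:
not C = not 0 = 1
A implies C = 1/4 implies 0 = 0
not C implies (A implies C) = 1 implies 0 = 0
A implies C = 1/4 implies 0 = 0
(A implies C) iff A = 0 iff 1/4 = 0
(not C implies (A implies C)) iff ((A implies C) iff A) = 0 iff 0 = 1
A iff A = 1/4 iff 1/4 = 1
C implies (A iff A) = 0 implies 1 = 1
(C implies (A iff A)) iff A = 1 iff 1/4 = 1/4
((not C implies (A implies C)) iff ((A implies C) iff A)) iff ((C implies (A iff A)) iff A) = 1 iff 1/4 = 1/4
No assignment yields a value below 1/4, so this is the minimum.

1/4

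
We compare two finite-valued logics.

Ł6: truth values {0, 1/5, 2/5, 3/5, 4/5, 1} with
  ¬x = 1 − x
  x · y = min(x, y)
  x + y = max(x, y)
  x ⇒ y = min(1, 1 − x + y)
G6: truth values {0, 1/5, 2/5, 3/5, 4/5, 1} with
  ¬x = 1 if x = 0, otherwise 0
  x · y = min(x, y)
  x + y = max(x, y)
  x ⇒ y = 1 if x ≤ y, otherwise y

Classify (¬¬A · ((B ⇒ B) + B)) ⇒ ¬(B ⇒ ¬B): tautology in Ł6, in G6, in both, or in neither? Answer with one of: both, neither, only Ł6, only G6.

neither

In Ł6: at A = 1/5, B = 0 the value is 4/5 — not a tautology.
In G6: at A = 1/5, B = 0 the value is 0 — not a tautology.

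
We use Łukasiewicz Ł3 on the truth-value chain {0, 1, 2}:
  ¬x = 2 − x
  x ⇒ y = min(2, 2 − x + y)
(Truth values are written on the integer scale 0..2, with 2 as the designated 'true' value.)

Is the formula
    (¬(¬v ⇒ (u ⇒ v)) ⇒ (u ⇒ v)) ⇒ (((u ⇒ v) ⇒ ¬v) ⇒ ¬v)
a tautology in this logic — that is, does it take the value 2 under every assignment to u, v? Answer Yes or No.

Counterexample: take u = 2, v = 1.
¬v = ¬1 = 1
u ⇒ v = 2 ⇒ 1 = 1
¬v ⇒ (u ⇒ v) = 1 ⇒ 1 = 2
¬(¬v ⇒ (u ⇒ v)) = ¬2 = 0
¬(¬v ⇒ (u ⇒ v)) ⇒ (u ⇒ v) = 0 ⇒ 1 = 2
u ⇒ v = 2 ⇒ 1 = 1
¬v = ¬1 = 1
(u ⇒ v) ⇒ ¬v = 1 ⇒ 1 = 2
¬v = ¬1 = 1
((u ⇒ v) ⇒ ¬v) ⇒ ¬v = 2 ⇒ 1 = 1
(¬(¬v ⇒ (u ⇒ v)) ⇒ (u ⇒ v)) ⇒ (((u ⇒ v) ⇒ ¬v) ⇒ ¬v) = 2 ⇒ 1 = 1
This gives 1 ≠ 2.

No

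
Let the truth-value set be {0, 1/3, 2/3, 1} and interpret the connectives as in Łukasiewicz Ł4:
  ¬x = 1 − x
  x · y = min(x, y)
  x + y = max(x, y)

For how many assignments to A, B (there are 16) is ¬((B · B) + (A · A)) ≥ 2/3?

4

A = 0, B = 0 ↦ 1  ≥
A = 0, B = 1/3 ↦ 2/3  ≥
A = 0, B = 2/3 ↦ 1/3  <
A = 0, B = 1 ↦ 0  <
A = 1/3, B = 0 ↦ 2/3  ≥
A = 1/3, B = 1/3 ↦ 2/3  ≥
A = 1/3, B = 2/3 ↦ 1/3  <
A = 1/3, B = 1 ↦ 0  <
A = 2/3, B = 0 ↦ 1/3  <
A = 2/3, B = 1/3 ↦ 1/3  <
A = 2/3, B = 2/3 ↦ 1/3  <
A = 2/3, B = 1 ↦ 0  <
A = 1, B = 0 ↦ 0  <
A = 1, B = 1/3 ↦ 0  <
A = 1, B = 2/3 ↦ 0  <
A = 1, B = 1 ↦ 0  <
So 4 of the 16 assignments meet the threshold.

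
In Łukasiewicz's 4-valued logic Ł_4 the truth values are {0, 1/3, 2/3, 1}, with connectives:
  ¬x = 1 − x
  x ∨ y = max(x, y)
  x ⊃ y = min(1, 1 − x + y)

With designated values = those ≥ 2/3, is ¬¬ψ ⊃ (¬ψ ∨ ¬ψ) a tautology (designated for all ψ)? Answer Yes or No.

Counterexample: take ψ = 1.
¬ψ = ¬1 = 0
¬¬ψ = ¬0 = 1
¬ψ = ¬1 = 0
¬ψ = ¬1 = 0
¬ψ ∨ ¬ψ = 0 ∨ 0 = 0
¬¬ψ ⊃ (¬ψ ∨ ¬ψ) = 1 ⊃ 0 = 0
This gives 0, which is below 2/3.

No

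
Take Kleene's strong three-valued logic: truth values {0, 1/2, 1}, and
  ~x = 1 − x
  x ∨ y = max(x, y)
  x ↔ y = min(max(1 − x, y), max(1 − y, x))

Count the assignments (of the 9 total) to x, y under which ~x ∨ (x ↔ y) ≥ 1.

4

x = 0, y = 0 ↦ 1  ≥
x = 0, y = 1/2 ↦ 1  ≥
x = 0, y = 1 ↦ 1  ≥
x = 1/2, y = 0 ↦ 1/2  <
x = 1/2, y = 1/2 ↦ 1/2  <
x = 1/2, y = 1 ↦ 1/2  <
x = 1, y = 0 ↦ 0  <
x = 1, y = 1/2 ↦ 1/2  <
x = 1, y = 1 ↦ 1  ≥
So 4 of the 9 assignments meet the threshold.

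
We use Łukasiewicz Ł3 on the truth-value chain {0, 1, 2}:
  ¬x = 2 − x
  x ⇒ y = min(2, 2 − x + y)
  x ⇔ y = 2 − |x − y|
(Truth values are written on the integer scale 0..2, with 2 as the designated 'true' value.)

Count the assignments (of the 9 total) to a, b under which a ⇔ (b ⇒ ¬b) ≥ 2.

3

a = 0, b = 0 ↦ 0  <
a = 0, b = 1 ↦ 0  <
a = 0, b = 2 ↦ 2  ≥
a = 1, b = 0 ↦ 1  <
a = 1, b = 1 ↦ 1  <
a = 1, b = 2 ↦ 1  <
a = 2, b = 0 ↦ 2  ≥
a = 2, b = 1 ↦ 2  ≥
a = 2, b = 2 ↦ 0  <
So 3 of the 9 assignments meet the threshold.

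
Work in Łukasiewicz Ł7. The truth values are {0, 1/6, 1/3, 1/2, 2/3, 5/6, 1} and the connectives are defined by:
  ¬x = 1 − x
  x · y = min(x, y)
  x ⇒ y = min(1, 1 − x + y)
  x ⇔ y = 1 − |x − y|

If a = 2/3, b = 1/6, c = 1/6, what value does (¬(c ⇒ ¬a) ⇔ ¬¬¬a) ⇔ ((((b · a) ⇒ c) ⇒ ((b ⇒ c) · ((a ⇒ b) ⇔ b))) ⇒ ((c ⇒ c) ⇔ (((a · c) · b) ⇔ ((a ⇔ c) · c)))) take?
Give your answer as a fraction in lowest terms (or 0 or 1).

¬a = ¬2/3 = 1/3
c ⇒ ¬a = 1/6 ⇒ 1/3 = 1
¬(c ⇒ ¬a) = ¬1 = 0
¬a = ¬2/3 = 1/3
¬¬a = ¬1/3 = 2/3
¬¬¬a = ¬2/3 = 1/3
¬(c ⇒ ¬a) ⇔ ¬¬¬a = 0 ⇔ 1/3 = 2/3
b · a = 1/6 · 2/3 = 1/6
(b · a) ⇒ c = 1/6 ⇒ 1/6 = 1
b ⇒ c = 1/6 ⇒ 1/6 = 1
a ⇒ b = 2/3 ⇒ 1/6 = 1/2
(a ⇒ b) ⇔ b = 1/2 ⇔ 1/6 = 2/3
(b ⇒ c) · ((a ⇒ b) ⇔ b) = 1 · 2/3 = 2/3
((b · a) ⇒ c) ⇒ ((b ⇒ c) · ((a ⇒ b) ⇔ b)) = 1 ⇒ 2/3 = 2/3
c ⇒ c = 1/6 ⇒ 1/6 = 1
a · c = 2/3 · 1/6 = 1/6
(a · c) · b = 1/6 · 1/6 = 1/6
a ⇔ c = 2/3 ⇔ 1/6 = 1/2
(a ⇔ c) · c = 1/2 · 1/6 = 1/6
((a · c) · b) ⇔ ((a ⇔ c) · c) = 1/6 ⇔ 1/6 = 1
(c ⇒ c) ⇔ (((a · c) · b) ⇔ ((a ⇔ c) · c)) = 1 ⇔ 1 = 1
(((b · a) ⇒ c) ⇒ ((b ⇒ c) · ((a ⇒ b) ⇔ b))) ⇒ ((c ⇒ c) ⇔ (((a · c) · b) ⇔ ((a ⇔ c) · c))) = 2/3 ⇒ 1 = 1
(¬(c ⇒ ¬a) ⇔ ¬¬¬a) ⇔ ((((b · a) ⇒ c) ⇒ ((b ⇒ c) · ((a ⇒ b) ⇔ b))) ⇒ ((c ⇒ c) ⇔ (((a · c) · b) ⇔ ((a ⇔ c) · c)))) = 2/3 ⇔ 1 = 2/3

2/3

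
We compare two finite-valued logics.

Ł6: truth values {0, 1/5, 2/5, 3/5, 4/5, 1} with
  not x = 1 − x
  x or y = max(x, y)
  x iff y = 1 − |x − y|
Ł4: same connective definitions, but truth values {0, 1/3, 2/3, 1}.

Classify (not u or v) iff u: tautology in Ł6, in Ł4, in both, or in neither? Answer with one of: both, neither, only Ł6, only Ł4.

In Ł6: at u = 0, v = 0 the value is 0 — not a tautology.
In Ł4: at u = 0, v = 0 the value is 0 — not a tautology.

neither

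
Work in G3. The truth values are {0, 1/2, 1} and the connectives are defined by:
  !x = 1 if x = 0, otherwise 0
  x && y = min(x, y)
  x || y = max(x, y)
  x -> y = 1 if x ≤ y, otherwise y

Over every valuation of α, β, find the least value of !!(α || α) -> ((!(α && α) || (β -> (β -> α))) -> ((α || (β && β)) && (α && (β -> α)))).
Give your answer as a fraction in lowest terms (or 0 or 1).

Take α = 1/2, β = 0:
α || α = 1/2 || 1/2 = 1/2
!(α || α) = !1/2 = 0
!!(α || α) = !0 = 1
α && α = 1/2 && 1/2 = 1/2
!(α && α) = !1/2 = 0
β -> α = 0 -> 1/2 = 1
β -> (β -> α) = 0 -> 1 = 1
!(α && α) || (β -> (β -> α)) = 0 || 1 = 1
β && β = 0 && 0 = 0
α || (β && β) = 1/2 || 0 = 1/2
β -> α = 0 -> 1/2 = 1
α && (β -> α) = 1/2 && 1 = 1/2
(α || (β && β)) && (α && (β -> α)) = 1/2 && 1/2 = 1/2
(!(α && α) || (β -> (β -> α))) -> ((α || (β && β)) && (α && (β -> α))) = 1 -> 1/2 = 1/2
!!(α || α) -> ((!(α && α) || (β -> (β -> α))) -> ((α || (β && β)) && (α && (β -> α)))) = 1 -> 1/2 = 1/2
No assignment yields a value below 1/2, so this is the minimum.

1/2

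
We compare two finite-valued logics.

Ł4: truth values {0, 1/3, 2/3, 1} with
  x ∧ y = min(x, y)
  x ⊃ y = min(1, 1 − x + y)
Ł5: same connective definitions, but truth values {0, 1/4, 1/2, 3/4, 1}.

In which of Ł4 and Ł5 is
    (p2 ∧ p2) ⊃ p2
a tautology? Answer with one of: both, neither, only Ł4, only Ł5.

In Ł4: every assignment gives 1 — tautology.
In Ł5: every assignment gives 1 — tautology.

both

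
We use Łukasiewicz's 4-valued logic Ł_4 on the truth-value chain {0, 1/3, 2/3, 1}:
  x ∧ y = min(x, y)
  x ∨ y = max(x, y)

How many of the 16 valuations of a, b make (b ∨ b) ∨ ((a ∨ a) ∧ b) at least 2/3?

8

a = 0, b = 0 ↦ 0  <
a = 0, b = 1/3 ↦ 1/3  <
a = 0, b = 2/3 ↦ 2/3  ≥
a = 0, b = 1 ↦ 1  ≥
a = 1/3, b = 0 ↦ 0  <
a = 1/3, b = 1/3 ↦ 1/3  <
a = 1/3, b = 2/3 ↦ 2/3  ≥
a = 1/3, b = 1 ↦ 1  ≥
a = 2/3, b = 0 ↦ 0  <
a = 2/3, b = 1/3 ↦ 1/3  <
a = 2/3, b = 2/3 ↦ 2/3  ≥
a = 2/3, b = 1 ↦ 1  ≥
a = 1, b = 0 ↦ 0  <
a = 1, b = 1/3 ↦ 1/3  <
a = 1, b = 2/3 ↦ 2/3  ≥
a = 1, b = 1 ↦ 1  ≥
So 8 of the 16 assignments meet the threshold.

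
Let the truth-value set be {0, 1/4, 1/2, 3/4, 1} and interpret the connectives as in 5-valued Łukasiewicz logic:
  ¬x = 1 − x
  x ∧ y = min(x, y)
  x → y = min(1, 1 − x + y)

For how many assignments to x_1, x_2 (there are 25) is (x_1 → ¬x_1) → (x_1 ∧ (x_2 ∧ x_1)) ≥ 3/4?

value 1: 8 assignments (counts)
value 3/4: 1 assignment (counts)
value 1/2: 4 assignments
value 1/4: 5 assignments
value 0: 7 assignments
So 9 of the 25 assignments meet the threshold.

9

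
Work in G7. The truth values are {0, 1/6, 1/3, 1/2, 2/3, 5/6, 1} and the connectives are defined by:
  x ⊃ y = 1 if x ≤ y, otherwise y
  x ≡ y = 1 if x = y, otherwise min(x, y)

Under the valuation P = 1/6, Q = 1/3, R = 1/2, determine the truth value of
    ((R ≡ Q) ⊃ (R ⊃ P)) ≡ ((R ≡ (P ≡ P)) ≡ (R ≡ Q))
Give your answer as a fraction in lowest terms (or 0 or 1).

1/6

R ≡ Q = 1/2 ≡ 1/3 = 1/3
R ⊃ P = 1/2 ⊃ 1/6 = 1/6
(R ≡ Q) ⊃ (R ⊃ P) = 1/3 ⊃ 1/6 = 1/6
P ≡ P = 1/6 ≡ 1/6 = 1
R ≡ (P ≡ P) = 1/2 ≡ 1 = 1/2
R ≡ Q = 1/2 ≡ 1/3 = 1/3
(R ≡ (P ≡ P)) ≡ (R ≡ Q) = 1/2 ≡ 1/3 = 1/3
((R ≡ Q) ⊃ (R ⊃ P)) ≡ ((R ≡ (P ≡ P)) ≡ (R ≡ Q)) = 1/6 ≡ 1/3 = 1/6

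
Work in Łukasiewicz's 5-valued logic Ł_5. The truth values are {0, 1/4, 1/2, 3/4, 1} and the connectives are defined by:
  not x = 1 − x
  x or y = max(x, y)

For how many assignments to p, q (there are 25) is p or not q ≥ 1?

value 1: 9 assignments (counts)
value 3/4: 7 assignments
value 1/2: 5 assignments
value 1/4: 3 assignments
value 0: 1 assignment
So 9 of the 25 assignments meet the threshold.

9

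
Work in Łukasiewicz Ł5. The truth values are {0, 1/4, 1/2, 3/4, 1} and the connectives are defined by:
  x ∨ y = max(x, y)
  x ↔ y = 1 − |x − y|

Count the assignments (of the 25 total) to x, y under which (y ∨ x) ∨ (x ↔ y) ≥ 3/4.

value 1: 13 assignments (counts)
value 3/4: 10 assignments (counts)
value 1/2: 2 assignments
So 23 of the 25 assignments meet the threshold.

23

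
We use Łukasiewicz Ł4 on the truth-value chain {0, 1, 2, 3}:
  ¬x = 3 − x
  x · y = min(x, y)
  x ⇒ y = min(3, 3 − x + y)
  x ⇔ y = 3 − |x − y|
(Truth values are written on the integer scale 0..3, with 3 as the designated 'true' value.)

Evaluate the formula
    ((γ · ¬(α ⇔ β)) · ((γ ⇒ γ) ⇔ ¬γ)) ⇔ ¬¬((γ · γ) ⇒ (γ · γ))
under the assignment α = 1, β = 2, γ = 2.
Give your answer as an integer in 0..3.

1

α ⇔ β = 1 ⇔ 2 = 2
¬(α ⇔ β) = ¬2 = 1
γ · ¬(α ⇔ β) = 2 · 1 = 1
γ ⇒ γ = 2 ⇒ 2 = 3
¬γ = ¬2 = 1
(γ ⇒ γ) ⇔ ¬γ = 3 ⇔ 1 = 1
(γ · ¬(α ⇔ β)) · ((γ ⇒ γ) ⇔ ¬γ) = 1 · 1 = 1
γ · γ = 2 · 2 = 2
γ · γ = 2 · 2 = 2
(γ · γ) ⇒ (γ · γ) = 2 ⇒ 2 = 3
¬((γ · γ) ⇒ (γ · γ)) = ¬3 = 0
¬¬((γ · γ) ⇒ (γ · γ)) = ¬0 = 3
((γ · ¬(α ⇔ β)) · ((γ ⇒ γ) ⇔ ¬γ)) ⇔ ¬¬((γ · γ) ⇒ (γ · γ)) = 1 ⇔ 3 = 1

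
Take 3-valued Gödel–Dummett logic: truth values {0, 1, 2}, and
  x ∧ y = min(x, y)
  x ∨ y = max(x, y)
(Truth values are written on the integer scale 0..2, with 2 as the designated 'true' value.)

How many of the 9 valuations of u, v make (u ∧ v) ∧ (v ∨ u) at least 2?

1

u = 0, v = 0 ↦ 0  <
u = 0, v = 1 ↦ 0  <
u = 0, v = 2 ↦ 0  <
u = 1, v = 0 ↦ 0  <
u = 1, v = 1 ↦ 1  <
u = 1, v = 2 ↦ 1  <
u = 2, v = 0 ↦ 0  <
u = 2, v = 1 ↦ 1  <
u = 2, v = 2 ↦ 2  ≥
So 1 of the 9 assignments meets the threshold.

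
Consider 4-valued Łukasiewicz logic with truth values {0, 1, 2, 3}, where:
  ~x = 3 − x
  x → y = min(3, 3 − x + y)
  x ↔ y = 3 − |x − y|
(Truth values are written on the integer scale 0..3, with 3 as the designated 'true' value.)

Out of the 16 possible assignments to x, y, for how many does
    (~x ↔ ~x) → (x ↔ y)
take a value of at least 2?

10

x = 0, y = 0 ↦ 3  ≥
x = 0, y = 1 ↦ 2  ≥
x = 0, y = 2 ↦ 1  <
x = 0, y = 3 ↦ 0  <
x = 1, y = 0 ↦ 2  ≥
x = 1, y = 1 ↦ 3  ≥
x = 1, y = 2 ↦ 2  ≥
x = 1, y = 3 ↦ 1  <
x = 2, y = 0 ↦ 1  <
x = 2, y = 1 ↦ 2  ≥
x = 2, y = 2 ↦ 3  ≥
x = 2, y = 3 ↦ 2  ≥
x = 3, y = 0 ↦ 0  <
x = 3, y = 1 ↦ 1  <
x = 3, y = 2 ↦ 2  ≥
x = 3, y = 3 ↦ 3  ≥
So 10 of the 16 assignments meet the threshold.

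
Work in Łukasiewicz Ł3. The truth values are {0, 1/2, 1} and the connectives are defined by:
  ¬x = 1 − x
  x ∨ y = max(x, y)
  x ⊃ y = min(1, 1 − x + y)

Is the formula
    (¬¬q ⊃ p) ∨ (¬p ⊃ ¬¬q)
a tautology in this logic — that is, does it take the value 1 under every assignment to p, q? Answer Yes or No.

No

Counterexample: take p = 0, q = 1/2.
¬q = ¬1/2 = 1/2
¬¬q = ¬1/2 = 1/2
¬¬q ⊃ p = 1/2 ⊃ 0 = 1/2
¬p = ¬0 = 1
¬q = ¬1/2 = 1/2
¬¬q = ¬1/2 = 1/2
¬p ⊃ ¬¬q = 1 ⊃ 1/2 = 1/2
(¬¬q ⊃ p) ∨ (¬p ⊃ ¬¬q) = 1/2 ∨ 1/2 = 1/2
This gives 1/2 ≠ 1.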